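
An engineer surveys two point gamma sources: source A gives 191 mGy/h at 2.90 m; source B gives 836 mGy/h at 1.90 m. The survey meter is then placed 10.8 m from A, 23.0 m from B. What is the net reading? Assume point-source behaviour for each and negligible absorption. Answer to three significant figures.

19.5 mGy/h

By superposition, sum each source's inverse-square contribution:
A: 191 × (2.90/10.8)² = 13.77 mGy/h
B: 836 × (1.90/23.0)² = 5.705 mGy/h
Total = 13.77 + 5.705 = 19.48 mGy/h.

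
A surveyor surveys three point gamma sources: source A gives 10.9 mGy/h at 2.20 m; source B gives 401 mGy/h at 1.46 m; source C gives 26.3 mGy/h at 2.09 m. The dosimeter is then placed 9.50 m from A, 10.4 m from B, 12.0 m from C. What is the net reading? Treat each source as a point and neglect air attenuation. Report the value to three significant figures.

9.29 mGy/h

By superposition, sum each source's inverse-square contribution:
A: 10.9 × (2.20/9.50)² = 0.5846 mGy/h
B: 401 × (1.46/10.4)² = 7.903 mGy/h
C: 26.3 × (2.09/12.0)² = 0.7978 mGy/h
Total = 0.5846 + 7.903 + 0.7978 = 9.285 mGy/h.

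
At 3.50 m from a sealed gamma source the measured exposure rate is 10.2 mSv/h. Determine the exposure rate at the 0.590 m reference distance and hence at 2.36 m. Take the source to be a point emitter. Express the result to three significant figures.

359 mSv/h; 22.4 mSv/h

Applying the 1/r² law,
At 0.590 m: (3.50/0.590)² = 35.19, so 10.2 × 35.19 = 358.9 mSv/h
At 2.36 m: 358.9 × (0.590/2.36)² = 358.9 × 0.06250 = 22.43 mSv/h.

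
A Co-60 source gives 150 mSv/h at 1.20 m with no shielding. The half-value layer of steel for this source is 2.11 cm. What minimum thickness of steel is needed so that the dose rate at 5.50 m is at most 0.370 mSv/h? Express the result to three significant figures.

At 5.50 m, distance alone gives 150 × (1.20/5.50)² = 150 × 0.04760 = 7.140 mSv/h.
Further attenuation needed: 7.140/0.370 = 19.30.
n = log₂(19.30) = 4.271 half-value layers.
Thickness = 4.271 × 2.11 cm = 9.012 cm.

9.01 cm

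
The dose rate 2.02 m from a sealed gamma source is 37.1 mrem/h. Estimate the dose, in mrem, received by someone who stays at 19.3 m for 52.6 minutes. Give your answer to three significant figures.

Using I₁d₁² = I₂d₂², rate at 19.3 m:
(2.02/19.3)² = 0.01095, so 37.1 × 0.01095 = 0.4062 mrem/h.
Dose = rate × time = 0.4062 mrem/h × 0.8767 h = 0.3561 mrem.

0.356 mrem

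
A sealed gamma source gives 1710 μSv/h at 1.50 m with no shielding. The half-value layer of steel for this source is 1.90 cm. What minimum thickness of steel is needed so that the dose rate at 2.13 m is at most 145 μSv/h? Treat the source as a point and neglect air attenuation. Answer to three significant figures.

4.84 cm

At 2.13 m, distance alone gives 1710 × (1.50/2.13)² = 1710 × 0.4959 = 848.0 μSv/h.
Further attenuation needed: 848.0/145 = 5.848.
n = log₂(5.848) = 2.548 half-value layers.
Thickness = 2.548 × 1.90 cm = 4.841 cm.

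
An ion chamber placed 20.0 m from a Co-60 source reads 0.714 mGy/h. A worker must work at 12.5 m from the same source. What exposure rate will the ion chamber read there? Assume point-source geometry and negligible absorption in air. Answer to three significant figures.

1.83 mGy/h

Intensity scales as (d₁/d₂)², so scaling from 20.0 m to 12.5 m:
0.714 × (20.0/12.5)² = 0.714 × 2.560 = 1.828 mGy/h.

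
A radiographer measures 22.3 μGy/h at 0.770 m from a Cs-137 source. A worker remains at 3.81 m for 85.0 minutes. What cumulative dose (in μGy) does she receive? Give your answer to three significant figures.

1.29 μGy

By the inverse-square law, rate at 3.81 m:
22.3 × (0.770/3.81)² = 22.3 × 0.04084 = 0.9107 μGy/h.
Dose = rate × time = 0.9107 μGy/h × 1.417 h = 1.290 μGy.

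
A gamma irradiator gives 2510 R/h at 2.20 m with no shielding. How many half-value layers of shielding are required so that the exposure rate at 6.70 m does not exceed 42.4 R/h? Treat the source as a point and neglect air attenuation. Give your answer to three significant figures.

At 6.70 m, distance alone gives 2510 × (2.20/6.70)² = 2510 × 0.1078 = 270.6 R/h.
Further attenuation needed: 270.6/42.4 = 6.382.
n = log₂(6.382) = 2.674 half-value layers.

2.67 half-value layers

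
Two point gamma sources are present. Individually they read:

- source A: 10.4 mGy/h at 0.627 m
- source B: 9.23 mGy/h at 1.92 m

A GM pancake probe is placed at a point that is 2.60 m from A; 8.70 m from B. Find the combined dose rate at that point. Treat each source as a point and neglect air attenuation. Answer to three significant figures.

By superposition, sum each source's inverse-square contribution:
A: 10.4 × (0.627/2.60)² = 0.6048 mGy/h
B: 9.23 × (1.92/8.70)² = 0.4495 mGy/h
Total = 0.6048 + 0.4495 = 1.054 mGy/h.

1.05 mGy/h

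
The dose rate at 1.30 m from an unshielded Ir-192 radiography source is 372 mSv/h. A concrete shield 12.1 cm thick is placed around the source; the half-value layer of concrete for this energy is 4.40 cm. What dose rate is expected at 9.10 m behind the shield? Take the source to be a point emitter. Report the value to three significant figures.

1.13 mSv/h

Distance alone: 372 × (1.30/9.10)² = 372 × 0.02041 = 7.593 mSv/h.
Shield: 12.1/4.40 = 2.750 half-value layers → attenuation 2^(−2.750) = 0.1487.
Combined: 7.593 × 0.1487 = 1.129 mSv/h.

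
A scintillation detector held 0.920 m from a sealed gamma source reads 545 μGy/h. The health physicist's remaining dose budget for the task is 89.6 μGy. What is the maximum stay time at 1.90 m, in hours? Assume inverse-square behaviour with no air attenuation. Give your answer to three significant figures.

By the inverse-square law, rate at 1.90 m:
(0.920/1.90)² = 0.2345, so 545 × 0.2345 = 127.8 μGy/h.
Stay time = 89.6 μGy ÷ 127.8 μGy/h = 0.7011 h.

0.701 h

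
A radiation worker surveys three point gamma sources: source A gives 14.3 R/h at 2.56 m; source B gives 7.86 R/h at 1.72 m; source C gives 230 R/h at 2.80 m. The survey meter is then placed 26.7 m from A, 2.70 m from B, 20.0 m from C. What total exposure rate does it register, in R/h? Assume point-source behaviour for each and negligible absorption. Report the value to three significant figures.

By superposition, sum each source's inverse-square contribution:
A: 14.3 × (2.56/26.7)² = 0.1315 R/h
B: 7.86 × (1.72/2.70)² = 3.190 R/h
C: 230 × (2.80/20.0)² = 4.508 R/h
Total = 0.1315 + 3.190 + 4.508 = 7.830 R/h.

7.83 R/h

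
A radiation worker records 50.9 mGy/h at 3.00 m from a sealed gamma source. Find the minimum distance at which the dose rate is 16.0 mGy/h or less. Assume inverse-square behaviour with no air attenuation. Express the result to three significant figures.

5.35 m

Applying the 1/r² law, d₂ = d₁·√(I₁/I₂).
I₁/I₂ = 50.9/16.0 = 3.181, so d₂ = 3.00 × √3.181 = 5.351 m.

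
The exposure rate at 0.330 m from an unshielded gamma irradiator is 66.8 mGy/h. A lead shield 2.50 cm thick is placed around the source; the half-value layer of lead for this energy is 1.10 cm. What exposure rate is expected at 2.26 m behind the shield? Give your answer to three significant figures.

Distance alone: 66.8 × (0.330/2.26)² = 66.8 × 0.02132 = 1.424 mGy/h.
Shield: 2.50/1.10 = 2.273 half-value layers → attenuation 2^(−2.273) = 0.2069.
Combined: 1.424 × 0.2069 = 0.2946 mGy/h.

0.295 mGy/h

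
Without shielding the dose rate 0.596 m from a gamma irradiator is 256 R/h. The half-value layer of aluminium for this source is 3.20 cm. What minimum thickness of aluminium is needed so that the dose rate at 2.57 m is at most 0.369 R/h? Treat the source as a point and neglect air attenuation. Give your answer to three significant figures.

At 2.57 m, distance alone gives (0.596/2.57)² = 0.05378, so 256 × 0.05378 = 13.77 R/h.
Further attenuation needed: 13.77/0.369 = 37.32.
n = log₂(37.32) = 5.222 half-value layers.
Thickness = 5.222 × 3.20 cm = 16.71 cm.

16.7 cm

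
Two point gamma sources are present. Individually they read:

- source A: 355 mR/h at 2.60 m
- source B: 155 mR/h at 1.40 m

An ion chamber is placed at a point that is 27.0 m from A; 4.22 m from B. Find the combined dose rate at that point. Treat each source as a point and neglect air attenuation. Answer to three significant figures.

Each source contributes Iᵢ·(dᵢ/rᵢ)²; contributions add.
A: 355 × (2.60/27.0)² = 3.292 mR/h
B: 155 × (1.40/4.22)² = 17.06 mR/h
Total = 3.292 + 17.06 = 20.35 mR/h.

20.4 mR/h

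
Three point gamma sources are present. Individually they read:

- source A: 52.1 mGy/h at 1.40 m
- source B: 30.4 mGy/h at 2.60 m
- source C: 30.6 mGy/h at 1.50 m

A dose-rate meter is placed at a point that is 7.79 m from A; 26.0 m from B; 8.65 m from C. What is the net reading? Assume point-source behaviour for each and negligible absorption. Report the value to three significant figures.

2.91 mGy/h

By superposition, sum each source's inverse-square contribution:
A: 52.1 × (1.40/7.79)² = 1.683 mGy/h
B: 30.4 × (2.60/26.0)² = 0.3040 mGy/h
C: 30.6 × (1.50/8.65)² = 0.9202 mGy/h
Total = 1.683 + 0.3040 + 0.9202 = 2.907 mGy/h.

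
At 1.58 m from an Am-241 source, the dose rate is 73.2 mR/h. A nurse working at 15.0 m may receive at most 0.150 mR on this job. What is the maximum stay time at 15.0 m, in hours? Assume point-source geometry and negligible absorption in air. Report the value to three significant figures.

Using I₁d₁² = I₂d₂², rate at 15.0 m:
73.2 × (1.58/15.0)² = 73.2 × 0.01110 = 0.8125 mR/h.
Stay time = 0.150 mR ÷ 0.8125 mR/h = 0.1846 h.

0.185 h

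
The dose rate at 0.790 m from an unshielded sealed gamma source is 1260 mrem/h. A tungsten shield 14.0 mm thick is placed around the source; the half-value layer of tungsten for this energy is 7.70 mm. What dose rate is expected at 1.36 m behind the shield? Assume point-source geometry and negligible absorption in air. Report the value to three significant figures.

Distance alone: 1260 × (0.790/1.36)² = 1260 × 0.3374 = 425.1 mrem/h.
Shield: 14.0/7.70 = 1.818 half-value layers → attenuation 2^(−1.818) = 0.2836.
Combined: 425.1 × 0.2836 = 120.6 mrem/h.

121 mrem/h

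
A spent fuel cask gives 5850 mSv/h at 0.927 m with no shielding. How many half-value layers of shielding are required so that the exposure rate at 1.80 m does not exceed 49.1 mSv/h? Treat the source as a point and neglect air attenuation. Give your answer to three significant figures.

At 1.80 m, distance alone gives 5850 × (0.927/1.80)² = 5850 × 0.2652 = 1551 mSv/h.
Further attenuation needed: 1551/49.1 = 31.59.
n = log₂(31.59) = 4.981 half-value layers.

4.98 half-value layers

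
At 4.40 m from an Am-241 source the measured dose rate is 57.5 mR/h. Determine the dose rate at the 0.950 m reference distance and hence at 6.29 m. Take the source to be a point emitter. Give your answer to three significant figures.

1230 mR/h; 28.1 mR/h

Since intensity falls as 1/r²,
At 0.950 m: (4.40/0.950)² = 21.45, so 57.5 × 21.45 = 1233 mR/h
At 6.29 m: 1233 × (0.950/6.29)² = 1233 × 0.02281 = 28.12 mR/h.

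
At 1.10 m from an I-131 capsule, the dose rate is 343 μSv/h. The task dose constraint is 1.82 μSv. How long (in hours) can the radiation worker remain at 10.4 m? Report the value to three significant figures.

0.474 h

Since intensity falls as 1/r², rate at 10.4 m:
(1.10/10.4)² = 0.01119, so 343 × 0.01119 = 3.838 μSv/h.
Stay time = 1.82 μSv ÷ 3.838 μSv/h = 0.4742 h.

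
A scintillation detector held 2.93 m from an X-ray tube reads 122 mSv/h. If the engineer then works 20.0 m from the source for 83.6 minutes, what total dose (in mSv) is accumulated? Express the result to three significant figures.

3.65 mSv

By the inverse-square law, rate at 20.0 m:
(2.93/20.0)² = 0.02146, so 122 × 0.02146 = 2.618 mSv/h.
Dose = rate × time = 2.618 mSv/h × 1.393 h = 3.647 mSv.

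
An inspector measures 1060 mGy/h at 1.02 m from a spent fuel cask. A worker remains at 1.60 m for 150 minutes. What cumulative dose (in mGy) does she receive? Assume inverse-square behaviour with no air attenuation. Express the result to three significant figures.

Applying the 1/r² law, rate at 1.60 m:
(1.02/1.60)² = 0.4064, so 1060 × 0.4064 = 430.8 mGy/h.
Dose = rate × time = 430.8 mGy/h × 2.500 h = 1077 mGy.

1080 mGy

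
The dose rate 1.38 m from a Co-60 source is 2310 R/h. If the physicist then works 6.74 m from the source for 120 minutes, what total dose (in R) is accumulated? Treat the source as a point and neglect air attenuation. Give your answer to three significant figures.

194 R

Using I₁d₁² = I₂d₂², rate at 6.74 m:
2310 × (1.38/6.74)² = 2310 × 0.04192 = 96.84 R/h.
Dose = rate × time = 96.84 R/h × 2.000 h = 193.7 R.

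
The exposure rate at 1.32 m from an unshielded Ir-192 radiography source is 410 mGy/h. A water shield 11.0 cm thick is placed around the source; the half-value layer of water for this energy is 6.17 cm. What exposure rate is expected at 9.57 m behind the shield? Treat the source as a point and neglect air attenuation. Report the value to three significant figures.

2.27 mGy/h

Distance alone: 410 × (1.32/9.57)² = 410 × 0.01902 = 7.798 mGy/h.
Shield: 11.0/6.17 = 1.783 half-value layers → attenuation 2^(−1.783) = 0.2906.
Combined: 7.798 × 0.2906 = 2.266 mGy/h.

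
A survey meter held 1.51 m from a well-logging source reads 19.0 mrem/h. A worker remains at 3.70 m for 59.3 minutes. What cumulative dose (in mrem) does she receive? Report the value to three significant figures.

3.13 mrem

Applying the 1/r² law, rate at 3.70 m:
19.0 × (1.51/3.70)² = 19.0 × 0.1666 = 3.165 mrem/h.
Dose = rate × time = 3.165 mrem/h × 0.9883 h = 3.128 mrem.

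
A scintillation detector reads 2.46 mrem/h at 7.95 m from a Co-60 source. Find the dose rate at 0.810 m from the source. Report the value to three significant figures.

Applying the 1/r² law, the rate at 0.810 m is
(7.95/0.810)² = 96.33, so 2.46 × 96.33 = 237.0 mrem/h.

237 mrem/h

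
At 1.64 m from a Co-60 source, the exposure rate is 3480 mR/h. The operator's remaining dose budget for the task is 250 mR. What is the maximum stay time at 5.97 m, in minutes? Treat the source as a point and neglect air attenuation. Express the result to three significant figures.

Intensity scales as (d₁/d₂)², so rate at 5.97 m:
3480 × (1.64/5.97)² = 3480 × 0.07546 = 262.6 mR/h.
Stay time = 250 mR ÷ 262.6 mR/h = 0.9520 h = 57.12 min.

57.1 min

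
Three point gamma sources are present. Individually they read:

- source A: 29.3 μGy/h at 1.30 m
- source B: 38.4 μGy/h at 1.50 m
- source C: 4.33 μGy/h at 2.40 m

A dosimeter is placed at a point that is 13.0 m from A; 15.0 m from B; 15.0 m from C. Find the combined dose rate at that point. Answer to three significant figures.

0.788 μGy/h

Each source contributes Iᵢ·(dᵢ/rᵢ)²; contributions add.
A: 29.3 × (1.30/13.0)² = 0.2930 μGy/h
B: 38.4 × (1.50/15.0)² = 0.3840 μGy/h
C: 4.33 × (2.40/15.0)² = 0.1108 μGy/h
Total = 0.2930 + 0.3840 + 0.1108 = 0.7878 μGy/h.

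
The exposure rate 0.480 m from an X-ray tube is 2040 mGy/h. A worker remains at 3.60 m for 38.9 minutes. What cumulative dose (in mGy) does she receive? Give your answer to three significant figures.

Using I₁d₁² = I₂d₂², rate at 3.60 m:
(0.480/3.60)² = 0.01778, so 2040 × 0.01778 = 36.27 mGy/h.
Dose = rate × time = 36.27 mGy/h × 0.6483 h = 23.51 mGy.

23.5 mGy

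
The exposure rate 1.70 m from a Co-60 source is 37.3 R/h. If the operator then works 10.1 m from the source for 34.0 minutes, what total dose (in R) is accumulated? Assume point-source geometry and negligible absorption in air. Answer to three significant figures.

0.599 R

Since intensity falls as 1/r², rate at 10.1 m:
(1.70/10.1)² = 0.02833, so 37.3 × 0.02833 = 1.057 R/h.
Dose = rate × time = 1.057 R/h × 0.5667 h = 0.5990 R.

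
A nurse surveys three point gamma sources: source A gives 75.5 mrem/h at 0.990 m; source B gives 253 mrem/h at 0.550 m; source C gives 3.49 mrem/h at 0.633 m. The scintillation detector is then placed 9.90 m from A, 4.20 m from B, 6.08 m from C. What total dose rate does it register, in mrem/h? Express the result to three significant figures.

5.13 mrem/h

Each source contributes Iᵢ·(dᵢ/rᵢ)²; contributions add.
A: 75.5 × (0.990/9.90)² = 0.7550 mrem/h
B: 253 × (0.550/4.20)² = 4.339 mrem/h
C: 3.49 × (0.633/6.08)² = 0.03783 mrem/h
Total = 0.7550 + 4.339 + 0.03783 = 5.132 mrem/h.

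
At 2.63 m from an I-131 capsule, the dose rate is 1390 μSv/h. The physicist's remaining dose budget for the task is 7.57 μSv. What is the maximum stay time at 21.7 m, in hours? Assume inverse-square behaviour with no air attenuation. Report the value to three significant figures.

0.371 h

Using I₁d₁² = I₂d₂², rate at 21.7 m:
1390 × (2.63/21.7)² = 1390 × 0.01469 = 20.42 μSv/h.
Stay time = 7.57 μSv ÷ 20.42 μSv/h = 0.3707 h.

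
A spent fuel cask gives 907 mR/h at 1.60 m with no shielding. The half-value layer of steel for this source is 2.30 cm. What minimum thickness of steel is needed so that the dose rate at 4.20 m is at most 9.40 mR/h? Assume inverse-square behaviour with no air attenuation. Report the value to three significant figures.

8.76 cm

At 4.20 m, distance alone gives (1.60/4.20)² = 0.1451, so 907 × 0.1451 = 131.6 mR/h.
Further attenuation needed: 131.6/9.40 = 14.00.
n = log₂(14.00) = 3.807 half-value layers.
Thickness = 3.807 × 2.30 cm = 8.756 cm.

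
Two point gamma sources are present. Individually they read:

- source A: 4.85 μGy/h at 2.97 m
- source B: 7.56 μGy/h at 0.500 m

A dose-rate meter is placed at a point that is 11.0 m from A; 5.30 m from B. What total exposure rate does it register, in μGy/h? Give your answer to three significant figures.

0.421 μGy/h

By superposition, sum each source's inverse-square contribution:
A: 4.85 × (2.97/11.0)² = 0.3536 μGy/h
B: 7.56 × (0.500/5.30)² = 0.06728 μGy/h
Total = 0.3536 + 0.06728 = 0.4209 μGy/h.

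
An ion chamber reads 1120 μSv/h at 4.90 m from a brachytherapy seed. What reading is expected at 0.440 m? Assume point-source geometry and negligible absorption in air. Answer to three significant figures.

139000 μSv/h

Intensity scales as (d₁/d₂)², so the rate at 0.440 m is
1120 × (4.90/0.440)² = 1120 × 124.0 = 138900 μSv/h.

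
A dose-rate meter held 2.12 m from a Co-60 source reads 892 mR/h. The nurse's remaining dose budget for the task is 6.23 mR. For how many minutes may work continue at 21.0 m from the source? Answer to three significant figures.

Intensity scales as (d₁/d₂)², so rate at 21.0 m:
(2.12/21.0)² = 0.01019, so 892 × 0.01019 = 9.089 mR/h.
Stay time = 6.23 mR ÷ 9.089 mR/h = 0.6854 h = 41.12 min.

41.1 min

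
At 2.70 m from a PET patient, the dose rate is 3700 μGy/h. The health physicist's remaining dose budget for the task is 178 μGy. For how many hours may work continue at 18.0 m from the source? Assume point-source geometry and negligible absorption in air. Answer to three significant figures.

2.14 h

Applying the 1/r² law, rate at 18.0 m:
3700 × (2.70/18.0)² = 3700 × 0.02250 = 83.25 μGy/h.
Stay time = 178 μGy ÷ 83.25 μGy/h = 2.138 h.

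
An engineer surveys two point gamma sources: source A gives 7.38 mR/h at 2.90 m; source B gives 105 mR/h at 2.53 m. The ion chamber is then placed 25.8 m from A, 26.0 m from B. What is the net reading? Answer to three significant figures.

By superposition, sum each source's inverse-square contribution:
A: 7.38 × (2.90/25.8)² = 0.09324 mR/h
B: 105 × (2.53/26.0)² = 0.9942 mR/h
Total = 0.09324 + 0.9942 = 1.087 mR/h.

1.09 mR/h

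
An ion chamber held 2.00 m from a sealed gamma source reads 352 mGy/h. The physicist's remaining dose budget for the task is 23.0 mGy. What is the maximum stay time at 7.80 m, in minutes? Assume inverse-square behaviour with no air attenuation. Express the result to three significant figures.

Applying the 1/r² law, rate at 7.80 m:
352 × (2.00/7.80)² = 352 × 0.06575 = 23.14 mGy/h.
Stay time = 23.0 mGy ÷ 23.14 mGy/h = 0.9939 h = 59.63 min.

59.6 min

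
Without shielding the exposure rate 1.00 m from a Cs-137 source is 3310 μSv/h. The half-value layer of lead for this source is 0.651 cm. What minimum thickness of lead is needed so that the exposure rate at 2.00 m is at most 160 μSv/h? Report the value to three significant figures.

1.54 cm

At 2.00 m, distance alone gives (1.00/2.00)² = 0.2500, so 3310 × 0.2500 = 827.5 μSv/h.
Further attenuation needed: 827.5/160 = 5.172.
n = log₂(5.172) = 2.371 half-value layers.
Thickness = 2.371 × 0.651 cm = 1.544 cm.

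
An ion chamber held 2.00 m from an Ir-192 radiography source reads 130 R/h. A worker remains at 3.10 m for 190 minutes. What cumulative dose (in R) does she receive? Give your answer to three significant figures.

171 R

Since intensity falls as 1/r², rate at 3.10 m:
130 × (2.00/3.10)² = 130 × 0.4162 = 54.11 R/h.
Dose = rate × time = 54.11 R/h × 3.167 h = 171.4 R.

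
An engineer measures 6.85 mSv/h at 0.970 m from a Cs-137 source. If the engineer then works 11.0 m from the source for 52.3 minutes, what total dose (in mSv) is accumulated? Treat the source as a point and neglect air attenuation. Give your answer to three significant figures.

Applying the 1/r² law, rate at 11.0 m:
6.85 × (0.970/11.0)² = 6.85 × 0.007776 = 0.05327 mSv/h.
Dose = rate × time = 0.05327 mSv/h × 0.8717 h = 0.04644 mSv.

0.0464 mSv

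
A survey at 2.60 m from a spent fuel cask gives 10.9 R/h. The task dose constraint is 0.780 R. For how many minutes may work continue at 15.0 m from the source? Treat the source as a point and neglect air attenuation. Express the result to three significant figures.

143 min

Intensity scales as (d₁/d₂)², so rate at 15.0 m:
(2.60/15.0)² = 0.03004, so 10.9 × 0.03004 = 0.3274 R/h.
Stay time = 0.780 R ÷ 0.3274 R/h = 2.382 h = 142.9 min.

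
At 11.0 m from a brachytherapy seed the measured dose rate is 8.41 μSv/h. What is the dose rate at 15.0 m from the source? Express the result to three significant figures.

4.52 μSv/h

Applying the 1/r² law, scaling from 11.0 m to 15.0 m:
(11.0/15.0)² = 0.5378, so 8.41 × 0.5378 = 4.523 μSv/h.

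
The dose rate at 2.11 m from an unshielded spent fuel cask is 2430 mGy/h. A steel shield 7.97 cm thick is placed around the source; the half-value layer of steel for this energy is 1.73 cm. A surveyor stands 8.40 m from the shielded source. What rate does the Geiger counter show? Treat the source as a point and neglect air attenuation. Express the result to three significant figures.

Distance alone: 2430 × (2.11/8.40)² = 2430 × 0.06310 = 153.3 mGy/h.
Shield: 7.97/1.73 = 4.607 half-value layers → attenuation 2^(−4.607) = 0.04104.
Combined: 153.3 × 0.04104 = 6.291 mGy/h.

6.29 mGy/h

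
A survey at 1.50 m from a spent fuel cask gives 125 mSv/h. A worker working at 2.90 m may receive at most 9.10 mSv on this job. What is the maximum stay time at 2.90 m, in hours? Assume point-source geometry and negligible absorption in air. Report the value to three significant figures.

Intensity scales as (d₁/d₂)², so rate at 2.90 m:
125 × (1.50/2.90)² = 125 × 0.2675 = 33.44 mSv/h.
Stay time = 9.10 mSv ÷ 33.44 mSv/h = 0.2721 h.

0.272 h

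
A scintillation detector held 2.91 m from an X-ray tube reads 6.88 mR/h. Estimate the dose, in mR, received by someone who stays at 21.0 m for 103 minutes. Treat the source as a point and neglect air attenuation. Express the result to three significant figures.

0.227 mR

Intensity scales as (d₁/d₂)², so rate at 21.0 m:
6.88 × (2.91/21.0)² = 6.88 × 0.01920 = 0.1321 mR/h.
Dose = rate × time = 0.1321 mR/h × 1.717 h = 0.2268 mR.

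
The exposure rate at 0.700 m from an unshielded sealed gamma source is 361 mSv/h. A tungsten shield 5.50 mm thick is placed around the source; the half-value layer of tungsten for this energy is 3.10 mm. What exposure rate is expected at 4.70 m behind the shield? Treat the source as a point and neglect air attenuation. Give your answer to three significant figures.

Distance alone: 361 × (0.700/4.70)² = 361 × 0.02218 = 8.007 mSv/h.
Shield: 5.50/3.10 = 1.774 half-value layers → attenuation 2^(−1.774) = 0.2924.
Combined: 8.007 × 0.2924 = 2.341 mSv/h.

2.34 mSv/h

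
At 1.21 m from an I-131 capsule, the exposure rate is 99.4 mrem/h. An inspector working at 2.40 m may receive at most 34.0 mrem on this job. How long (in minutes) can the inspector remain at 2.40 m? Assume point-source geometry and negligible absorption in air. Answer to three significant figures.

80.7 min

Intensity scales as (d₁/d₂)², so rate at 2.40 m:
99.4 × (1.21/2.40)² = 99.4 × 0.2542 = 25.27 mrem/h.
Stay time = 34.0 mrem ÷ 25.27 mrem/h = 1.345 h = 80.70 min.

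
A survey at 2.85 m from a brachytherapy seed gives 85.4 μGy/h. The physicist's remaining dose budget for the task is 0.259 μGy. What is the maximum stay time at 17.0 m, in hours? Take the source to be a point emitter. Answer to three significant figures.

Since intensity falls as 1/r², rate at 17.0 m:
(2.85/17.0)² = 0.02811, so 85.4 × 0.02811 = 2.401 μGy/h.
Stay time = 0.259 μGy ÷ 2.401 μGy/h = 0.1079 h.

0.108 h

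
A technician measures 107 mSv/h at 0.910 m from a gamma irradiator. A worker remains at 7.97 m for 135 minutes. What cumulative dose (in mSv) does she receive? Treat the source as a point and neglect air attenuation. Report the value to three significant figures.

Using I₁d₁² = I₂d₂², rate at 7.97 m:
(0.910/7.97)² = 0.01304, so 107 × 0.01304 = 1.395 mSv/h.
Dose = rate × time = 1.395 mSv/h × 2.250 h = 3.139 mSv.

3.14 mSv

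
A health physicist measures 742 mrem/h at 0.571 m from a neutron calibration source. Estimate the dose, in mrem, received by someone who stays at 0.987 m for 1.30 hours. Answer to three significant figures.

323 mrem

Using I₁d₁² = I₂d₂², rate at 0.987 m:
742 × (0.571/0.987)² = 742 × 0.3347 = 248.3 mrem/h.
Dose = rate × time = 248.3 mrem/h × 1.300 h = 322.8 mrem.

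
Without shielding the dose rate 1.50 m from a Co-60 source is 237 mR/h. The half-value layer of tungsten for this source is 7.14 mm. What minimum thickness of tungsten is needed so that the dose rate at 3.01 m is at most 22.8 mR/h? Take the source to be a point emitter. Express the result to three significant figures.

9.77 mm

At 3.01 m, distance alone gives 237 × (1.50/3.01)² = 237 × 0.2483 = 58.85 mR/h.
Further attenuation needed: 58.85/22.8 = 2.581.
n = log₂(2.581) = 1.368 half-value layers.
Thickness = 1.368 × 7.14 mm = 9.768 mm.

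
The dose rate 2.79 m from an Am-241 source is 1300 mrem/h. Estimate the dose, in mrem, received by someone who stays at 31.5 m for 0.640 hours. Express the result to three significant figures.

6.53 mrem

Intensity scales as (d₁/d₂)², so rate at 31.5 m:
(2.79/31.5)² = 0.007845, so 1300 × 0.007845 = 10.20 mrem/h.
Dose = rate × time = 10.20 mrem/h × 0.6400 h = 6.528 mrem.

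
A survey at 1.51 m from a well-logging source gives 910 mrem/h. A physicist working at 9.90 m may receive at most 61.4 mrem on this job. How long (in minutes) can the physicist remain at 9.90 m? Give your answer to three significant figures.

174 min

Applying the 1/r² law, rate at 9.90 m:
(1.51/9.90)² = 0.02326, so 910 × 0.02326 = 21.17 mrem/h.
Stay time = 61.4 mrem ÷ 21.17 mrem/h = 2.900 h = 174.0 min.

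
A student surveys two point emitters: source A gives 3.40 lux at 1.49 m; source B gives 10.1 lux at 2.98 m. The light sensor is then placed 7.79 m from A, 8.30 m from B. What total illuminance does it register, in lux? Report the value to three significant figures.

Each source contributes Iᵢ·(dᵢ/rᵢ)²; contributions add.
A: 3.40 × (1.49/7.79)² = 0.1244 lux
B: 10.1 × (2.98/8.30)² = 1.302 lux
Total = 0.1244 + 1.302 = 1.426 lux.

1.43 lux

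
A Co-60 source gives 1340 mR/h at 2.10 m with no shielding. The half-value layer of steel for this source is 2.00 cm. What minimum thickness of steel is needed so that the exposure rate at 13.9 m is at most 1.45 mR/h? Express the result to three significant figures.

8.80 cm

At 13.9 m, distance alone gives 1340 × (2.10/13.9)² = 1340 × 0.02282 = 30.58 mR/h.
Further attenuation needed: 30.58/1.45 = 21.09.
n = log₂(21.09) = 4.398 half-value layers.
Thickness = 4.398 × 2.00 cm = 8.796 cm.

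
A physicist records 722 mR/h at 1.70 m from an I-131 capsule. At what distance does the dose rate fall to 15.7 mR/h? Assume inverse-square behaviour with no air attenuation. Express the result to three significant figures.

Intensity scales as (d₁/d₂)², so d₂ = d₁·√(I₁/I₂).
I₁/I₂ = 722/15.7 = 45.99, so d₂ = 1.70 × √45.99 = 11.53 m.

11.5 m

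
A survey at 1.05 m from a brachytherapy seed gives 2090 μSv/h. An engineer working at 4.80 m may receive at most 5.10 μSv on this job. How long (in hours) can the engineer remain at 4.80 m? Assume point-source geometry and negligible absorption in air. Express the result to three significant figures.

Since intensity falls as 1/r², rate at 4.80 m:
(1.05/4.80)² = 0.04785, so 2090 × 0.04785 = 100.0 μSv/h.
Stay time = 5.10 μSv ÷ 100.0 μSv/h = 0.05100 h.

0.0510 h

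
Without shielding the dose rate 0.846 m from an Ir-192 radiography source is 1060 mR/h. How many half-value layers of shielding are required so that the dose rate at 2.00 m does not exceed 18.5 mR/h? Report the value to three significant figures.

3.36 half-value layers

At 2.00 m, distance alone gives 1060 × (0.846/2.00)² = 1060 × 0.1789 = 189.6 mR/h.
Further attenuation needed: 189.6/18.5 = 10.25.
n = log₂(10.25) = 3.358 half-value layers.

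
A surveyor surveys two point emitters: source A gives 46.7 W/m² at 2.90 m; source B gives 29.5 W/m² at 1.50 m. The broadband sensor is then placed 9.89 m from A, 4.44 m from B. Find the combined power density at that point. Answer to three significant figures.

7.38 W/m²

Each source contributes Iᵢ·(dᵢ/rᵢ)²; contributions add.
A: 46.7 × (2.90/9.89)² = 4.015 W/m²
B: 29.5 × (1.50/4.44)² = 3.367 W/m²
Total = 4.015 + 3.367 = 7.382 W/m².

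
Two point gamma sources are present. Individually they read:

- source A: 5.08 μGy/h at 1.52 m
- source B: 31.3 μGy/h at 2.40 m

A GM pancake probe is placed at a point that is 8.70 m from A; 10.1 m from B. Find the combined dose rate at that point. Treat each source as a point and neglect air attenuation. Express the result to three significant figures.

1.92 μGy/h

Each source contributes Iᵢ·(dᵢ/rᵢ)²; contributions add.
A: 5.08 × (1.52/8.70)² = 0.1551 μGy/h
B: 31.3 × (2.40/10.1)² = 1.767 μGy/h
Total = 0.1551 + 1.767 = 1.922 μGy/h.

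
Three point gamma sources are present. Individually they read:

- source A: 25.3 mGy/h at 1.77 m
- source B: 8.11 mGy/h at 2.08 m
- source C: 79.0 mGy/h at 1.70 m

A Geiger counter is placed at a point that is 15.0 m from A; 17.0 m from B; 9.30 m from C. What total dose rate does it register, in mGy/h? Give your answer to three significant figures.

3.11 mGy/h

By superposition, sum each source's inverse-square contribution:
A: 25.3 × (1.77/15.0)² = 0.3523 mGy/h
B: 8.11 × (2.08/17.0)² = 0.1214 mGy/h
C: 79.0 × (1.70/9.30)² = 2.640 mGy/h
Total = 0.3523 + 0.1214 + 2.640 = 3.114 mGy/h.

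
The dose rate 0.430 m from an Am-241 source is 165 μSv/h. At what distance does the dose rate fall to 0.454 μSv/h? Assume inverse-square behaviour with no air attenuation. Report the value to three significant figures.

8.20 m

Since intensity falls as 1/r², d₂ = d₁·√(I₁/I₂).
I₁/I₂ = 165/0.454 = 363.4, so d₂ = 0.430 × √363.4 = 8.197 m.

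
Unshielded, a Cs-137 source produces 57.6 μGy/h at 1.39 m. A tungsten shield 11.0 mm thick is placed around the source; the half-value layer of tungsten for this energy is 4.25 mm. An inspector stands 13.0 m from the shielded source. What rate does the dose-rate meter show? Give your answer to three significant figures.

0.110 μGy/h

Distance alone: (1.39/13.0)² = 0.01143, so 57.6 × 0.01143 = 0.6584 μGy/h.
Shield: 11.0/4.25 = 2.588 half-value layers → attenuation 2^(−2.588) = 0.1663.
Combined: 0.6584 × 0.1663 = 0.1095 μGy/h.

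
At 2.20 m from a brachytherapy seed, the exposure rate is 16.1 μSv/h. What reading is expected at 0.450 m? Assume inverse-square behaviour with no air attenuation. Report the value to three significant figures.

Applying the 1/r² law, the rate at 0.450 m is
16.1 × (2.20/0.450)² = 16.1 × 23.90 = 384.8 μSv/h.

385 μSv/h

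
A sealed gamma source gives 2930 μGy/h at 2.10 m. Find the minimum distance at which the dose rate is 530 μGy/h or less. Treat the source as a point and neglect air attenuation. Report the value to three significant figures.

Using I₁d₁² = I₂d₂², d₂ = d₁·√(I₁/I₂).
I₁/I₂ = 2930/530 = 5.528, so d₂ = 2.10 × √5.528 = 4.937 m.

4.94 m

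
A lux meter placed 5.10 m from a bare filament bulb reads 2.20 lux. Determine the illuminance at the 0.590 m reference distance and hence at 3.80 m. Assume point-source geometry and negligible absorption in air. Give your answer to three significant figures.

Since intensity falls as 1/r²,
At 0.590 m: (5.10/0.590)² = 74.72, so 2.20 × 74.72 = 164.4 lux
At 3.80 m: (0.590/3.80)² = 0.02411, so 164.4 × 0.02411 = 3.964 lux.

164 lux; 3.96 lux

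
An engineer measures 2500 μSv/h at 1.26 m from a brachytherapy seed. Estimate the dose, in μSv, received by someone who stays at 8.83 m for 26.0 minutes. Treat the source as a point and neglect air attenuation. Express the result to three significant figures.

Intensity scales as (d₁/d₂)², so rate at 8.83 m:
2500 × (1.26/8.83)² = 2500 × 0.02036 = 50.90 μSv/h.
Dose = rate × time = 50.90 μSv/h × 0.4333 h = 22.05 μSv.

22.1 μSv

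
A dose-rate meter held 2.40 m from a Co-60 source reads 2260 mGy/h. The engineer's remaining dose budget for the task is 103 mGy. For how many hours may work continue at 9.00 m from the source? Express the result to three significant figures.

Using I₁d₁² = I₂d₂², rate at 9.00 m:
(2.40/9.00)² = 0.07111, so 2260 × 0.07111 = 160.7 mGy/h.
Stay time = 103 mGy ÷ 160.7 mGy/h = 0.6409 h.

0.641 h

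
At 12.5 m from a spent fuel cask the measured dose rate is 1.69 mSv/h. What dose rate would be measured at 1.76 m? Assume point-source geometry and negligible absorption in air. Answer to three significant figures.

Intensity scales as (d₁/d₂)², so scaling from 12.5 m to 1.76 m:
1.69 × (12.5/1.76)² = 1.69 × 50.44 = 85.24 mSv/h.

85.2 mSv/h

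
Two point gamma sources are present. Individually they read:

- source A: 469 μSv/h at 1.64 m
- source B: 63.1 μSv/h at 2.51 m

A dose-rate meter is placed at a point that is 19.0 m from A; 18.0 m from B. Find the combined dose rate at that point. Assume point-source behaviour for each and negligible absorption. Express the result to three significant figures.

By superposition, sum each source's inverse-square contribution:
A: 469 × (1.64/19.0)² = 3.494 μSv/h
B: 63.1 × (2.51/18.0)² = 1.227 μSv/h
Total = 3.494 + 1.227 = 4.721 μSv/h.

4.72 μSv/h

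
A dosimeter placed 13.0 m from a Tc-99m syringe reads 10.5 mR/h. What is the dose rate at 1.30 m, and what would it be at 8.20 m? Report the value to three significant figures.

1050 mR/h; 26.4 mR/h

Using I₁d₁² = I₂d₂²,
At 1.30 m: 10.5 × (13.0/1.30)² = 10.5 × 100.0 = 1050 mR/h
At 8.20 m: (1.30/8.20)² = 0.02513, so 1050 × 0.02513 = 26.39 mR/h.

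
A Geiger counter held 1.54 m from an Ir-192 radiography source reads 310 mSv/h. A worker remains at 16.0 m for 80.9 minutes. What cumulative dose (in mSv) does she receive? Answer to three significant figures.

3.87 mSv

Since intensity falls as 1/r², rate at 16.0 m:
310 × (1.54/16.0)² = 310 × 0.009264 = 2.872 mSv/h.
Dose = rate × time = 2.872 mSv/h × 1.348 h = 3.871 mSv.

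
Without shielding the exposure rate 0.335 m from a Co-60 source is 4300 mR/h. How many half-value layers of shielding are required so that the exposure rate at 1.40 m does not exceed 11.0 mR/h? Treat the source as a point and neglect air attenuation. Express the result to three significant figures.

4.48 half-value layers

At 1.40 m, distance alone gives (0.335/1.40)² = 0.05726, so 4300 × 0.05726 = 246.2 mR/h.
Further attenuation needed: 246.2/11.0 = 22.38.
n = log₂(22.38) = 4.484 half-value layers.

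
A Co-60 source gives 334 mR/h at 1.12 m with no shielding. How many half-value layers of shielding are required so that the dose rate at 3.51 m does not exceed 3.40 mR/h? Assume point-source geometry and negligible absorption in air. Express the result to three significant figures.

3.32 half-value layers

At 3.51 m, distance alone gives 334 × (1.12/3.51)² = 334 × 0.1018 = 34.00 mR/h.
Further attenuation needed: 34.00/3.40 = 10.00.
n = log₂(10.00) = 3.322 half-value layers.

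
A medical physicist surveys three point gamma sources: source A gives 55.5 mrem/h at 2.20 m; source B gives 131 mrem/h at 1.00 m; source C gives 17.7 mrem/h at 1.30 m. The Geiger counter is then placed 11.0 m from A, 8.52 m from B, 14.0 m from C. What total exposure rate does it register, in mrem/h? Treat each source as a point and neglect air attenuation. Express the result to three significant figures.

Each source contributes Iᵢ·(dᵢ/rᵢ)²; contributions add.
A: 55.5 × (2.20/11.0)² = 2.220 mrem/h
B: 131 × (1.00/8.52)² = 1.805 mrem/h
C: 17.7 × (1.30/14.0)² = 0.1526 mrem/h
Total = 2.220 + 1.805 + 0.1526 = 4.178 mrem/h.

4.18 mrem/h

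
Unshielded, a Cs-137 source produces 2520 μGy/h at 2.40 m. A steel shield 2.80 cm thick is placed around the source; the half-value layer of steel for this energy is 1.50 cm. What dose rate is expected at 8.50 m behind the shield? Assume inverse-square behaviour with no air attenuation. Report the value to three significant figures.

55.1 μGy/h

Distance alone: 2520 × (2.40/8.50)² = 2520 × 0.07972 = 200.9 μGy/h.
Shield: 2.80/1.50 = 1.867 half-value layers → attenuation 2^(−1.867) = 0.2741.
Combined: 200.9 × 0.2741 = 55.07 μGy/h.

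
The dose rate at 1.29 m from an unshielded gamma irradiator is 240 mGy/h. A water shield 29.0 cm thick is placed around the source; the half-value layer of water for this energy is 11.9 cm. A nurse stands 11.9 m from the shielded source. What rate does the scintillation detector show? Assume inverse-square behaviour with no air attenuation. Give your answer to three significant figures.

0.521 mGy/h

Distance alone: (1.29/11.9)² = 0.01175, so 240 × 0.01175 = 2.820 mGy/h.
Shield: 29.0/11.9 = 2.437 half-value layers → attenuation 2^(−2.437) = 0.1847.
Combined: 2.820 × 0.1847 = 0.5209 mGy/h.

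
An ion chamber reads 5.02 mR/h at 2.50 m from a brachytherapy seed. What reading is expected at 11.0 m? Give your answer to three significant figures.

0.259 mR/h

Intensity scales as (d₁/d₂)², so the rate at 11.0 m is
(2.50/11.0)² = 0.05165, so 5.02 × 0.05165 = 0.2593 mR/h.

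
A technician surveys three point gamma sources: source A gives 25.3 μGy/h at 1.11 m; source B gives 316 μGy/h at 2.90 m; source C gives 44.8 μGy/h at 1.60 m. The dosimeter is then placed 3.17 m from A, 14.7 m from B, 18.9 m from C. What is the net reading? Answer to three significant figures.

By superposition, sum each source's inverse-square contribution:
A: 25.3 × (1.11/3.17)² = 3.102 μGy/h
B: 316 × (2.90/14.7)² = 12.30 μGy/h
C: 44.8 × (1.60/18.9)² = 0.3211 μGy/h
Total = 3.102 + 12.30 + 0.3211 = 15.72 μGy/h.

15.7 μGy/h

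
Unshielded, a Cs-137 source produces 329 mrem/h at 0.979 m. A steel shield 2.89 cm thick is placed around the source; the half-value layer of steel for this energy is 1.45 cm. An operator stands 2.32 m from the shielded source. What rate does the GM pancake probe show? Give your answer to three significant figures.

14.7 mrem/h

Distance alone: (0.979/2.32)² = 0.1781, so 329 × 0.1781 = 58.59 mrem/h.
Shield: 2.89/1.45 = 1.993 half-value layers → attenuation 2^(−1.993) = 0.2512.
Combined: 58.59 × 0.2512 = 14.72 mrem/h.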